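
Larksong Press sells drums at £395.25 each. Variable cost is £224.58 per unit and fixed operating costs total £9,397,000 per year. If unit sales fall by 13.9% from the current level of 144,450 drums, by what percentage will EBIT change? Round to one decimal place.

-22.5%

At 144,450 units, contribution = 144,450 × £170.67 = £24,653,281.50.
Operating income = contribution − fixed costs = £24,653,281.50 − £9,397,000 = £15,256,281.50.
So DOL = total CM / EBIT = £24,653,281.50 / £15,256,281.50 = 1.6159.
Operating income changes by 1.6159 × -13.9% = -22.5%.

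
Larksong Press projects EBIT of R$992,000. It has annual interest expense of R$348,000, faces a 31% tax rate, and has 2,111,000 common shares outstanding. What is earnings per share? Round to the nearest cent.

R$0.21

Pre-tax income = R$992,000 − R$348,000.00 = R$644,000.00.
After tax at 31%: net income = R$644,000.00 × 0.69 = R$444,360.00.
Per share: R$444,360.00 / 2,111,000 shares = R$0.21.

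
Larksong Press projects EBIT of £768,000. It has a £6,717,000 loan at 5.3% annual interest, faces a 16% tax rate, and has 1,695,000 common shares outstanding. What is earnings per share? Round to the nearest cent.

Interest = £356,001.00, so EBT = £768,000 − £356,001.00 = £411,999.00.
Net income = £411,999.00 × (1 − 0.16) = £346,079.16.
Per share: £346,079.16 / 1,695,000 shares = £0.20.

£0.20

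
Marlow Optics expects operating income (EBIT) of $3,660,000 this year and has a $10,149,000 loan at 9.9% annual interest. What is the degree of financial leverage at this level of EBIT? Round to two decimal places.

1.38

Annual interest charges come to $1,004,751.00.
Degree of financial leverage = EBIT / (EBIT − interest) = $3,660,000 / $2,655,249.00 = 1.3784.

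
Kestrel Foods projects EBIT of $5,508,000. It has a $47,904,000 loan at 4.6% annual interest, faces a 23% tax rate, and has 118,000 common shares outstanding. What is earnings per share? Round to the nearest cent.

Pre-tax income = $5,508,000 − $2,203,584.00 = $3,304,416.00.
Net income = $3,304,416.00 × (1 − 0.23) = $2,544,400.32.
Per share: $2,544,400.32 / 118,000 shares = $21.56.

$21.56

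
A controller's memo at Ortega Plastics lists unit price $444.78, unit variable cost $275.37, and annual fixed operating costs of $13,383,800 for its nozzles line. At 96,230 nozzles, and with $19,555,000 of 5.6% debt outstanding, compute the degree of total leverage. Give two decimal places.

Contribution at this volume is 96,230 × $169.41 = $16,302,324.30.
Operating income = contribution − fixed costs = $16,302,324.30 − $13,383,800 = $2,918,524.30. Interest = $1,095,080.00, so EBIT − I = $1,823,444.30.
DCL = contribution ÷ (EBIT − I) = $16,302,324.30 ÷ $1,823,444.30 = 8.9404.

8.94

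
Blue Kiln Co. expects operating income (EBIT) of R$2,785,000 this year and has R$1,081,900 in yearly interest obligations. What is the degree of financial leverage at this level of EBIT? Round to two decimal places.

1.64

Annual interest charges come to R$1,081,900.00.
DFL = EBIT ÷ (EBIT − I) = R$2,785,000 ÷ (R$2,785,000 − R$1,081,900.00) = R$2,785,000 ÷ R$1,703,100.00 = 1.6353.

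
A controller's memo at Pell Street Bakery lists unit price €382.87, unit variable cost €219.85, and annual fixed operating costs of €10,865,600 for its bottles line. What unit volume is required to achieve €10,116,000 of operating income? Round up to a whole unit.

Contribution margin per unit = €382.87 − €219.85 = €163.02.
Units = (FC + target) / CM = (€10,865,600 + €10,116,000) / €163.02 = 128,705.68, so 128,706 bottles.

128,706 bottles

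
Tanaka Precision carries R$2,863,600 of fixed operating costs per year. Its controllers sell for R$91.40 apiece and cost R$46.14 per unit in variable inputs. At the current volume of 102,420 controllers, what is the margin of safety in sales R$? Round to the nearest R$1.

R$3,578,310

Contribution margin per unit = R$91.40 − R$46.14 = R$45.26. Break-even units = R$2,863,600 ÷ R$45.26 = 63,270.00; break-even revenue = 63,270.00 × R$91.40 = R$5,782,877.60.
Actual sales revenue = 102,420 × R$91.40 = R$9,361,188.00.
Margin of safety = R$9,361,188.00 − R$5,782,877.60 = R$3,578,310.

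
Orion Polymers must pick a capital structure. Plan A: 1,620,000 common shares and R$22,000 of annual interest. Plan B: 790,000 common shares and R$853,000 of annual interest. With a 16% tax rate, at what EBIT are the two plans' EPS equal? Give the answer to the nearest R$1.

R$1,643,952

Set EPS_A = EPS_B: (EBIT − R$22,000)(1 − 0.16) ÷ 1,620,000 = (EBIT − R$853,000)(1 − 0.16) ÷ 790,000.
Cancelling (1 − t) and cross-multiplying: 790,000·(EBIT − 22,000) = 1,620,000·(EBIT − 853,000).
EBIT × (1,620,000 − 790,000) = 853,000 × 1,620,000 − 22,000 × 790,000 = 1,364,480,000,000, so EBIT = 1,364,480,000,000 ÷ 830,000 = 1,643,951.81.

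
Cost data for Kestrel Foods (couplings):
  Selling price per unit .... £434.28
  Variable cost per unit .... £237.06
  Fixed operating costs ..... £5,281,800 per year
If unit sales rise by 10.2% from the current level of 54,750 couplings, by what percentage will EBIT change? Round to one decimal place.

Total contribution margin = 54,750 × £197.22 = £10,797,795.00.
Subtracting fixed costs: EBIT = £10,797,795.00 − £5,281,800 = £5,515,995.00.
Degree of operating leverage = £10,797,795.00 / £5,515,995.00 = 1.9575.
So EBIT moves 1.9575 × (+10.2%) = +20.0%.

+20.0%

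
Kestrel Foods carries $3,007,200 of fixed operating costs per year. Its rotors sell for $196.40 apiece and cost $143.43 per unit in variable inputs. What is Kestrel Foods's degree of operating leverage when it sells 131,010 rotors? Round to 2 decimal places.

1.76

At 131,010 units, contribution = 131,010 × $52.97 = $6,939,599.70.
Operating income = contribution − fixed costs = $6,939,599.70 − $3,007,200 = $3,932,399.70.
DOL = contribution ÷ EBIT = $6,939,599.70 ÷ $3,932,399.70 = 1.7647.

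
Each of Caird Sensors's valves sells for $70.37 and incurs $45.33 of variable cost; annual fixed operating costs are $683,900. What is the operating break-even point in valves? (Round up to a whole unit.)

27,313 valves

Contribution margin per unit = $70.37 − $45.33 = $25.04.
Break-even Q = $683,900 / $25.04 = 27,312.30 → 27,313 valves.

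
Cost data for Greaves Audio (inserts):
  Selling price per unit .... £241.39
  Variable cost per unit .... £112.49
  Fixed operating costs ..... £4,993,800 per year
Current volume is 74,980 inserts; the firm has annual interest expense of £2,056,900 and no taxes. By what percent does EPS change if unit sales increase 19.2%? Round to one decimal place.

At 74,980 units, contribution = 74,980 × £128.90 = £9,664,922.00.
Subtracting fixed costs: EBIT = £9,664,922.00 − £4,993,800 = £4,671,122.00.
After interest of £2,056,900.00, pre-tax earnings = £2,614,222.00.
Degree of combined leverage = contribution ÷ (EBIT − I) = £9,664,922.00 ÷ £2,614,222.00 = 3.6971.
EPS therefore changes by 3.6971 × (+19.2%) = +71.0%.

+71.0%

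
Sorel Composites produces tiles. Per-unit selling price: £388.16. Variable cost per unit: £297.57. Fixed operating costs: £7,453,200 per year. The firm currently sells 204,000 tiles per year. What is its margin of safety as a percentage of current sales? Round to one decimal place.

59.7%

Unit CM = price − variable cost = £388.16 − £297.57 = £90.59. Break-even units = £7,453,200 ÷ £90.59 = 82,273.98; break-even revenue = 82,273.98 × £388.16 = £31,935,468.73.
Actual sales revenue = 204,000 × £388.16 = £79,184,640.00.
Margin of safety = (£79,184,640.00 − £31,935,468.73) ÷ £79,184,640.00 = 59.7%.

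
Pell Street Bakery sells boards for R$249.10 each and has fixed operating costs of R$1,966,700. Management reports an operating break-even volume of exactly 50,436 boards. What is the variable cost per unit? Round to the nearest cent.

At break-even, FC = Q × (P − VC), so P − VC = R$1,966,700 ÷ 50,436 = R$38.9940.
Hence VC = price − CM = R$249.10 − R$38.9940 = R$210.11.

R$210.11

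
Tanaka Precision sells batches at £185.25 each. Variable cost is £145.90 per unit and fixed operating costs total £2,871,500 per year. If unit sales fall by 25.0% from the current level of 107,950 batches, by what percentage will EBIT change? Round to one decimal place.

-77.2%

Contribution at this volume is 107,950 × £39.35 = £4,247,832.50.
Operating income = contribution − fixed costs = £4,247,832.50 − £2,871,500 = £1,376,332.50.
So DOL = total CM / EBIT = £4,247,832.50 / £1,376,332.50 = 3.0863.
So EBIT moves 3.0863 × (-25.0%) = -77.2%.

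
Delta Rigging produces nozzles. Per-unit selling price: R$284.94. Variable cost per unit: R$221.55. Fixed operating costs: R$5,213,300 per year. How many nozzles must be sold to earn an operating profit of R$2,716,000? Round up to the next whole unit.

Unit CM = price − variable cost = R$284.94 − R$221.55 = R$63.39.
Units = (FC + target) / CM = (R$5,213,300 + R$2,716,000) / R$63.39 = 125,087.55, so 125,088 nozzles.

125,088 nozzles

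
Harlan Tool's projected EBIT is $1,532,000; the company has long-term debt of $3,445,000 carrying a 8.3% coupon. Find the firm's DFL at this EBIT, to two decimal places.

Interest = $285,935.00.
Degree of financial leverage = EBIT / (EBIT − interest) = $1,532,000 / $1,246,065.00 = 1.2295.

1.23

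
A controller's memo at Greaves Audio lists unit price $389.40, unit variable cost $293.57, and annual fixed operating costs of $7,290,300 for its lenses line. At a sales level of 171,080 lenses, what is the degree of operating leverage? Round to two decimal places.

At 171,080 units, contribution = 171,080 × $95.83 = $16,394,596.40.
Subtracting fixed costs: EBIT = $16,394,596.40 − $7,290,300 = $9,104,296.40.
Degree of operating leverage = $16,394,596.40 / $9,104,296.40 = 1.8008.

1.80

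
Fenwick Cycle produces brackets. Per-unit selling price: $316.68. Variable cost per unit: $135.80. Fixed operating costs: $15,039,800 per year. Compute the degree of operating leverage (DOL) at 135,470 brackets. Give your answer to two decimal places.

Total contribution margin = 135,470 × $180.88 = $24,503,813.60.
Subtracting fixed costs: EBIT = $24,503,813.60 − $15,039,800 = $9,464,013.60.
Degree of operating leverage = $24,503,813.60 / $9,464,013.60 = 2.5892.

2.59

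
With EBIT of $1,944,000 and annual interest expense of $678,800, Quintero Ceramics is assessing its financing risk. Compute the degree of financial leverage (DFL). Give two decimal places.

1.54

Annual interest charges come to $678,800.00.
DFL = EBIT ÷ (EBIT − I) = $1,944,000 ÷ ($1,944,000 − $678,800.00) = $1,944,000 ÷ $1,265,200.00 = 1.5365.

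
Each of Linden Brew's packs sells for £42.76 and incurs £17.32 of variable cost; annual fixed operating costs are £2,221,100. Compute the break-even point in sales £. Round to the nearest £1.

£3,733,264

CM per unit = £42.76 − £17.32 = £25.44; CM ratio = £25.44 / £42.76 = 0.5949.
Break-even revenue = fixed costs × price ÷ CM = £2,221,100 × £42.76 ÷ £25.44 = £3,733,264.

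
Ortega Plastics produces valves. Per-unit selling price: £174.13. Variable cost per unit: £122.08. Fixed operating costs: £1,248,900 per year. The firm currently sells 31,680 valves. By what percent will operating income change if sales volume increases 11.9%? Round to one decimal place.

At 31,680 units, contribution = 31,680 × £52.05 = £1,648,944.00.
Subtracting fixed costs: EBIT = £1,648,944.00 − £1,248,900 = £400,044.00.
DOL = contribution ÷ EBIT = £1,648,944.00 ÷ £400,044.00 = 4.1219.
Operating income changes by 4.1219 × +11.9% = +49.1%.

+49.1%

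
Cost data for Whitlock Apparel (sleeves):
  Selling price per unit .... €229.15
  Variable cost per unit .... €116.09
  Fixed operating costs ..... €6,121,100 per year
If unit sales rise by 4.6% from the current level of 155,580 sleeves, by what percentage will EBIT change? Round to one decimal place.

Total contribution margin = 155,580 × €113.06 = €17,589,874.80.
Operating income = contribution − fixed costs = €17,589,874.80 − €6,121,100 = €11,468,774.80.
DOL = contribution ÷ EBIT = €17,589,874.80 ÷ €11,468,774.80 = 1.5337.
Operating income changes by 1.5337 × +4.6% = +7.1%.

+7.1%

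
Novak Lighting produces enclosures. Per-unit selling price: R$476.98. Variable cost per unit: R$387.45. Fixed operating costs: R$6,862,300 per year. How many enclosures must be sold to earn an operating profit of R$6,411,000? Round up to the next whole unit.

Unit CM = price − variable cost = R$476.98 − R$387.45 = R$89.53.
Units = (FC + target) / CM = (R$6,862,300 + R$6,411,000) / R$89.53 = 148,255.33, so 148,256 enclosures.

148,256 enclosures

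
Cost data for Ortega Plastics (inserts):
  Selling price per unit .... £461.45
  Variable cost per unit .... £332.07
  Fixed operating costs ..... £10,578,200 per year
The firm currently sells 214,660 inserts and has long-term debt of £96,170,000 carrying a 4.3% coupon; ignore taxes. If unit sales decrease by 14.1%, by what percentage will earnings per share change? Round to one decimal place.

At 214,660 units, contribution = 214,660 × £129.38 = £27,772,710.80.
EBIT = £27,772,710.80 − £10,578,200 = £17,194,510.80.
After interest of £4,135,310.00, pre-tax earnings = £13,059,200.80.
DCL = total CM / (EBIT − I) = £27,772,710.80 / £13,059,200.80 = 2.1267.
%ΔEPS = DCL × %ΔSales = 2.1267 × -14.1% = -30.0%.

-30.0%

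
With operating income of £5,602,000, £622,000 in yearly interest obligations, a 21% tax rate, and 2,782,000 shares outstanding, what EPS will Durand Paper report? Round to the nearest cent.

Pre-tax income = £5,602,000 − £622,000.00 = £4,980,000.00.
After tax at 21%: net income = £4,980,000.00 × 0.79 = £3,934,200.00.
EPS = £3,934,200.00 ÷ 2,782,000 = £1.41.

£1.41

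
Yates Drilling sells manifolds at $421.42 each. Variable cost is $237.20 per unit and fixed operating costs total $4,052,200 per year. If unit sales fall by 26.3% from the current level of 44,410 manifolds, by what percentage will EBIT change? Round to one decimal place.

At 44,410 units, contribution = 44,410 × $184.22 = $8,181,210.20.
Subtracting fixed costs: EBIT = $8,181,210.20 − $4,052,200 = $4,129,010.20.
Degree of operating leverage = $8,181,210.20 / $4,129,010.20 = 1.9814.
Operating income changes by 1.9814 × -26.3% = -52.1%.

-52.1%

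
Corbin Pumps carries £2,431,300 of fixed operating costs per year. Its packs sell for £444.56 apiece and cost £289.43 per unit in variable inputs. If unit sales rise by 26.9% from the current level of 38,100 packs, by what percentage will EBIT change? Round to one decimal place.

+45.7%

Total contribution margin = 38,100 × £155.13 = £5,910,453.00.
Subtracting fixed costs: EBIT = £5,910,453.00 − £2,431,300 = £3,479,153.00.
DOL = contribution ÷ EBIT = £5,910,453.00 ÷ £3,479,153.00 = 1.6988.
Operating income changes by 1.6988 × +26.9% = +45.7%.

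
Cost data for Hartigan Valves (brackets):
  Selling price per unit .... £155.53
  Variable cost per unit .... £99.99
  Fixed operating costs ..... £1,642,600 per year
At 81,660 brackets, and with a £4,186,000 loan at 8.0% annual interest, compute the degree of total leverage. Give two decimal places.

1.77

Total contribution margin = 81,660 × £55.54 = £4,535,396.40.
Subtracting fixed costs: EBIT = £4,535,396.40 − £1,642,600 = £2,892,796.40. Interest = £334,880.00, so EBIT − I = £2,557,916.40.
DCL = contribution ÷ (EBIT − I) = £4,535,396.40 ÷ £2,557,916.40 = 1.7731.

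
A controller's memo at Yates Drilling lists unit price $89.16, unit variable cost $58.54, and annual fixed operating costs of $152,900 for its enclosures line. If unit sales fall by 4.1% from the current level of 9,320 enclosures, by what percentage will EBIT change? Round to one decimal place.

Contribution at this volume is 9,320 × $30.62 = $285,378.40.
Operating income = contribution − fixed costs = $285,378.40 − $152,900 = $132,478.40.
Degree of operating leverage = $285,378.40 / $132,478.40 = 2.1542.
So EBIT moves 2.1542 × (-4.1%) = -8.8%.

-8.8%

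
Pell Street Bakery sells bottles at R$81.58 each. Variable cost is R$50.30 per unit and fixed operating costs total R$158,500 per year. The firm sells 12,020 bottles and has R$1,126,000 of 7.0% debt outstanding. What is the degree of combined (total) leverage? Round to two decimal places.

2.71

Total contribution margin = 12,020 × R$31.28 = R$375,985.60.
EBIT = R$375,985.60 − R$158,500 = R$217,485.60. Interest = R$78,820.00, so EBIT − I = R$138,665.60.
DCL = contribution ÷ (EBIT − I) = R$375,985.60 ÷ R$138,665.60 = 2.7115.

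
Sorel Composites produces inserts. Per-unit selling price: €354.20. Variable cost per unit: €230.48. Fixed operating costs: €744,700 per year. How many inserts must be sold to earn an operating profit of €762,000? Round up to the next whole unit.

Unit CM = price − variable cost = €354.20 − €230.48 = €123.72.
Units = (FC + target) / CM = (€744,700 + €762,000) / €123.72 = 12,178.31, so 12,179 inserts.

12,179 inserts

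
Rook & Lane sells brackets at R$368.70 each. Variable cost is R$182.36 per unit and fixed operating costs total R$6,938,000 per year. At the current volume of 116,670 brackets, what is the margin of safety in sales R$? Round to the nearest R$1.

Unit CM = price − variable cost = R$368.70 − R$182.36 = R$186.34. Break-even units = R$6,938,000 ÷ R$186.34 = 37,233.01; break-even revenue = 37,233.01 × R$368.70 = R$13,727,812.60.
Actual sales revenue = 116,670 × R$368.70 = R$43,016,229.00.
Margin of safety = R$43,016,229.00 − R$13,727,812.60 = R$29,288,416.

R$29,288,416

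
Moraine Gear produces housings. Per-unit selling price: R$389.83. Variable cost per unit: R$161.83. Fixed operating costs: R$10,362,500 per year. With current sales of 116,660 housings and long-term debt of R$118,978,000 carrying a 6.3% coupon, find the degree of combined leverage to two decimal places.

At 116,660 units, contribution = 116,660 × R$228.00 = R$26,598,480.00.
Subtracting fixed costs: EBIT = R$26,598,480.00 − R$10,362,500 = R$16,235,980.00. Interest = R$7,495,614.00, so EBIT − I = R$8,740,366.00.
DCL = contribution ÷ (EBIT − I) = R$26,598,480.00 ÷ R$8,740,366.00 = 3.0432.

3.04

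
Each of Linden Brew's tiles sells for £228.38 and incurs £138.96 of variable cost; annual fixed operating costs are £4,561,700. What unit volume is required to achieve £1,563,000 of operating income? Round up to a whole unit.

Each unit contributes £228.38 − £138.96 = £89.42.
Required volume = (fixed costs + target profit) ÷ CM = (£4,561,700 + £1,563,000) ÷ £89.42 = 68,493.63, so 68,494 tiles.

68,494 tiles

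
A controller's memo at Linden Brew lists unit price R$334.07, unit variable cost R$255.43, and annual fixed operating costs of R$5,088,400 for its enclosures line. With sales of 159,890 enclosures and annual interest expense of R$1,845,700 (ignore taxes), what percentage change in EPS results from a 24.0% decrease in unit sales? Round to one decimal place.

Total contribution margin = 159,890 × R$78.64 = R$12,573,749.60.
Subtracting fixed costs: EBIT = R$12,573,749.60 − R$5,088,400 = R$7,485,349.60.
Interest = R$1,845,700.00, so EBIT − I = R$5,639,649.60.
Degree of combined leverage = contribution ÷ (EBIT − I) = R$12,573,749.60 ÷ R$5,639,649.60 = 2.2295.
EPS therefore changes by 2.2295 × (-24.0%) = -53.5%.

-53.5%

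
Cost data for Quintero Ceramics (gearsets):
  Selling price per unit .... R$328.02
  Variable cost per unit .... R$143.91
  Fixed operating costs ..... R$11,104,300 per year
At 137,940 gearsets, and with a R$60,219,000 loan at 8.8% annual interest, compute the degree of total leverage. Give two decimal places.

2.82

Contribution at this volume is 137,940 × R$184.11 = R$25,396,133.40.
Operating income = contribution − fixed costs = R$25,396,133.40 − R$11,104,300 = R$14,291,833.40. Interest = R$5,299,272.00.
DOL = R$25,396,133.40 ÷ R$14,291,833.40 = 1.7770; DFL = R$14,291,833.40 ÷ R$8,992,561.40 = 1.5893.
Combined leverage = 1.7770 × 1.5893 = 2.8242.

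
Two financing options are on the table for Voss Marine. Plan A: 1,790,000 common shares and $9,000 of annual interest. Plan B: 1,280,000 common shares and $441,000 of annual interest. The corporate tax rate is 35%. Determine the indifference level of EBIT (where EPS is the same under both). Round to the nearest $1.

At indifference, (EBIT − 9,000)(1 − t)/1,790,000 = (EBIT − 441,000)(1 − t)/1,280,000.
Cancelling (1 − t) and cross-multiplying: 1,280,000·(EBIT − 9,000) = 1,790,000·(EBIT − 441,000).
Solving, EBIT = (441,000·1,790,000 − 9,000·1,280,000) / (1,790,000 − 1,280,000) = 777,870,000,000 / 510,000 = 1,525,235.29.

$1,525,235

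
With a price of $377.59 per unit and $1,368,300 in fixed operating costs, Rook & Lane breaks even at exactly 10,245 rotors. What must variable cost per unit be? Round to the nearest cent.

$244.03

Contribution per unit must be FC / Q = $1,368,300 / 10,245 = $133.5578.
Variable cost per unit = $377.59 − $133.5578 = $244.03.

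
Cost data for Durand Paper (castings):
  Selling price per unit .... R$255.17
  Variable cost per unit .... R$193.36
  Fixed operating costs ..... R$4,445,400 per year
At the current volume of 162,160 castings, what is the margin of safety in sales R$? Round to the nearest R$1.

R$23,026,438

Contribution margin per unit = R$255.17 − R$193.36 = R$61.81. Break-even units = R$4,445,400 ÷ R$61.81 = 71,920.40; break-even revenue = 71,920.40 × R$255.17 = R$18,351,928.78.
Current sales = 162,160 × R$255.17 = R$41,378,367.20.
Margin of safety = R$41,378,367.20 − R$18,351,928.78 = R$23,026,438.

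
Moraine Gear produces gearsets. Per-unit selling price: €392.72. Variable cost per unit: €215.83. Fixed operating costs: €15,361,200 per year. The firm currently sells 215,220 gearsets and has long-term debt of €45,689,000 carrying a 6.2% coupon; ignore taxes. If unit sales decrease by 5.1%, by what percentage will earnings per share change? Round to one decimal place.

At 215,220 units, contribution = 215,220 × €176.89 = €38,070,265.80.
Operating income = contribution − fixed costs = €38,070,265.80 − €15,361,200 = €22,709,065.80.
Interest = €2,832,718.00, so EBIT − I = €19,876,347.80.
DCL = total CM / (EBIT − I) = €38,070,265.80 / €19,876,347.80 = 1.9154.
EPS therefore changes by 1.9154 × (-5.1%) = -9.8%.

-9.8%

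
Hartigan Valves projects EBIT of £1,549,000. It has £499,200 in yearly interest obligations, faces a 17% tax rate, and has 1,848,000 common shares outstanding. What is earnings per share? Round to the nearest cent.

£0.47

Pre-tax income = £1,549,000 − £499,200.00 = £1,049,800.00.
After tax at 17%: net income = £1,049,800.00 × 0.83 = £871,334.00.
EPS = £871,334.00 ÷ 1,848,000 = £0.47.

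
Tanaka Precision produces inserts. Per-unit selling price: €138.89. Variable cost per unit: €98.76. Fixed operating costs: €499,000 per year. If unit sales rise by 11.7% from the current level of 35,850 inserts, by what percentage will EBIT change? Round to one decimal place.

+17.9%

Contribution at this volume is 35,850 × €40.13 = €1,438,660.50.
Operating income = contribution − fixed costs = €1,438,660.50 − €499,000 = €939,660.50.
So DOL = total CM / EBIT = €1,438,660.50 / €939,660.50 = 1.5310.
%ΔEBIT = DOL × %ΔSales = 1.5310 × +11.7% = +17.9%.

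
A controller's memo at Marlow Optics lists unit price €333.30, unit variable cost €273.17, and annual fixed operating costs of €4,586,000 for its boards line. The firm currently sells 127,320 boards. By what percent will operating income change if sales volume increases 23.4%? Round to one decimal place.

+58.4%

At 127,320 units, contribution = 127,320 × €60.13 = €7,655,751.60.
EBIT = €7,655,751.60 − €4,586,000 = €3,069,751.60.
Degree of operating leverage = €7,655,751.60 / €3,069,751.60 = 2.4939.
So EBIT moves 2.4939 × (+23.4%) = +58.4%.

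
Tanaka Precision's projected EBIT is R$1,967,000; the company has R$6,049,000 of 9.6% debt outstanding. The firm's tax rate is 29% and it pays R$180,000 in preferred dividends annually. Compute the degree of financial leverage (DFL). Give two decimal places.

Interest = R$580,704.00.
Pre-tax preferred-dividend burden = R$180,000 ÷ (1 − 0.29) = R$253,521.13.
DFL = EBIT ÷ [EBIT − I − D_p/(1−t)] = R$1,967,000 ÷ [R$1,967,000 − R$580,704.00 − R$253,521.13] = R$1,967,000 ÷ R$1,132,774.87 = 1.7364.

1.74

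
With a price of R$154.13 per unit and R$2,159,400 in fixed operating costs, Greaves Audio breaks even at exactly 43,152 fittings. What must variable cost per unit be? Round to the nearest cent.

At break-even, FC = Q × (P − VC), so P − VC = R$2,159,400 ÷ 43,152 = R$50.0417.
Variable cost per unit = R$154.13 − R$50.0417 = R$104.09.

R$104.09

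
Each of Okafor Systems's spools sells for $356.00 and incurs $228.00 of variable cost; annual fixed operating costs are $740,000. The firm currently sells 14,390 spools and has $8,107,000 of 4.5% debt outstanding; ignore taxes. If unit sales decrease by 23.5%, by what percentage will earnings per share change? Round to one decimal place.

Total contribution margin = 14,390 × $128.00 = $1,841,920.00.
Subtracting fixed costs: EBIT = $1,841,920.00 − $740,000 = $1,101,920.00.
Interest = $364,815.00, so EBIT − I = $737,105.00.
DCL = total CM / (EBIT − I) = $1,841,920.00 / $737,105.00 = 2.4989.
%ΔEPS = DCL × %ΔSales = 2.4989 × -23.5% = -58.7%.

-58.7%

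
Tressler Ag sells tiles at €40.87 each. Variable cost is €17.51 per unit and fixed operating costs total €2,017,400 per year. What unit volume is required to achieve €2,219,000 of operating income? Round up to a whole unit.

181,353 tiles

Unit CM = price − variable cost = €40.87 − €17.51 = €23.36.
Units = (FC + target) / CM = (€2,017,400 + €2,219,000) / €23.36 = 181,352.74, so 181,353 tiles.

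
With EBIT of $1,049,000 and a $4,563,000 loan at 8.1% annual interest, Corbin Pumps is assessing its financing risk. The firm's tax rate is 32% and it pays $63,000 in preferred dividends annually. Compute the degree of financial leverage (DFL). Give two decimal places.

Interest = $369,603.00.
Preferred dividends grossed up pre-tax: $63,000 / (1 − 0.32) = $92,647.06.
DFL = EBIT ÷ [EBIT − I − D_p/(1−t)] = $1,049,000 ÷ [$1,049,000 − $369,603.00 − $92,647.06] = $1,049,000 ÷ $586,749.94 = 1.7878.

1.79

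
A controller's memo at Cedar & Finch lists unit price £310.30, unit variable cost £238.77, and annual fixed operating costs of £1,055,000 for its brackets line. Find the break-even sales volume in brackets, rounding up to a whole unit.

14,750 brackets

Unit CM = price − variable cost = £310.30 − £238.77 = £71.53.
Break-even Q = £1,055,000 / £71.53 = 14,749.06 → 14,750 brackets.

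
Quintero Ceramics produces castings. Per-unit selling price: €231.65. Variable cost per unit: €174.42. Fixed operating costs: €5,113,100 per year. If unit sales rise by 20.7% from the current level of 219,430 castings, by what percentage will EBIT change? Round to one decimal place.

+34.9%

Contribution at this volume is 219,430 × €57.23 = €12,557,978.90.
Operating income = contribution − fixed costs = €12,557,978.90 − €5,113,100 = €7,444,878.90.
So DOL = total CM / EBIT = €12,557,978.90 / €7,444,878.90 = 1.6868.
Operating income changes by 1.6868 × +20.7% = +34.9%.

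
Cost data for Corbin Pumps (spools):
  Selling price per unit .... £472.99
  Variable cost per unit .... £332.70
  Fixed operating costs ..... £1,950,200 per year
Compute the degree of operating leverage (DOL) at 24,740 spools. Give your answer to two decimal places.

Total contribution margin = 24,740 × £140.29 = £3,470,774.60.
EBIT = £3,470,774.60 − £1,950,200 = £1,520,574.60.
Degree of operating leverage = £3,470,774.60 / £1,520,574.60 = 2.2825.

2.28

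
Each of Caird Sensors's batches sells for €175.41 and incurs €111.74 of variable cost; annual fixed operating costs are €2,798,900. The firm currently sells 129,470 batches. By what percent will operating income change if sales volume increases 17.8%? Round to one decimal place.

+27.0%

Contribution at this volume is 129,470 × €63.67 = €8,243,354.90.
Subtracting fixed costs: EBIT = €8,243,354.90 − €2,798,900 = €5,444,454.90.
So DOL = total CM / EBIT = €8,243,354.90 / €5,444,454.90 = 1.5141.
%ΔEBIT = DOL × %ΔSales = 1.5141 × +17.8% = +27.0%.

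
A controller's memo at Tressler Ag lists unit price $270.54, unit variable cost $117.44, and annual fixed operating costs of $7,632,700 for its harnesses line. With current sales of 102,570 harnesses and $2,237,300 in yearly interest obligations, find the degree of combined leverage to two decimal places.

Contribution at this volume is 102,570 × $153.10 = $15,703,467.00.
Operating income = contribution − fixed costs = $15,703,467.00 − $7,632,700 = $8,070,767.00. Interest = $2,237,300.00, so EBIT − I = $5,833,467.00.
Degree of total leverage = total CM / (EBIT − interest) = $15,703,467.00 / $5,833,467.00 = 2.6920.

2.69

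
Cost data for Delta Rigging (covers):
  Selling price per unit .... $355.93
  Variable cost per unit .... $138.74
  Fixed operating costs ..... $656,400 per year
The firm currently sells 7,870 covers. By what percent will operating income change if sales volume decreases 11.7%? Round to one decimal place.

At 7,870 units, contribution = 7,870 × $217.19 = $1,709,285.30.
Subtracting fixed costs: EBIT = $1,709,285.30 − $656,400 = $1,052,885.30.
Degree of operating leverage = $1,709,285.30 / $1,052,885.30 = 1.6234.
%ΔEBIT = DOL × %ΔSales = 1.6234 × -11.7% = -19.0%.

-19.0%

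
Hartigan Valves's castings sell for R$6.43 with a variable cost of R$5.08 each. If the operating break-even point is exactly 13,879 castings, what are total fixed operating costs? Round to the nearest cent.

Each unit contributes R$6.43 − R$5.08 = R$1.35.
Fixed costs = break-even units × CM = 13,879 × R$1.35 = R$18,736.65.

R$18,736.65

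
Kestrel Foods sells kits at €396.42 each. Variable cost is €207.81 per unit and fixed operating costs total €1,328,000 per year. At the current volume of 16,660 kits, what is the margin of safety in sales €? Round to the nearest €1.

€3,813,170

Unit CM = price − variable cost = €396.42 − €207.81 = €188.61. Break-even units = €1,328,000 ÷ €188.61 = 7,040.98; break-even revenue = 7,040.98 × €396.42 = €2,791,186.89.
Current sales = 16,660 × €396.42 = €6,604,357.20.
Margin of safety = €6,604,357.20 − €2,791,186.89 = €3,813,170.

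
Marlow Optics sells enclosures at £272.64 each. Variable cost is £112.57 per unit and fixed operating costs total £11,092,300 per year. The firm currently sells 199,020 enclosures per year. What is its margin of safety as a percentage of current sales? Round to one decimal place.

65.2%

Unit CM = price − variable cost = £272.64 − £112.57 = £160.07. Break-even units = £11,092,300 ÷ £160.07 = 69,296.56; break-even revenue = 69,296.56 × £272.64 = £18,893,013.51.
Current sales = 199,020 × £272.64 = £54,260,812.80.
Margin of safety = (£54,260,812.80 − £18,893,013.51) ÷ £54,260,812.80 = 65.2%.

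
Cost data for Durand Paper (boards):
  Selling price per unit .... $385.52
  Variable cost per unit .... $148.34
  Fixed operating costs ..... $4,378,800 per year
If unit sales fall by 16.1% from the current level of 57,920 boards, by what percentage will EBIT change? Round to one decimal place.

Total contribution margin = 57,920 × $237.18 = $13,737,465.60.
Subtracting fixed costs: EBIT = $13,737,465.60 − $4,378,800 = $9,358,665.60.
Degree of operating leverage = $13,737,465.60 / $9,358,665.60 = 1.4679.
So EBIT moves 1.4679 × (-16.1%) = -23.6%.

-23.6%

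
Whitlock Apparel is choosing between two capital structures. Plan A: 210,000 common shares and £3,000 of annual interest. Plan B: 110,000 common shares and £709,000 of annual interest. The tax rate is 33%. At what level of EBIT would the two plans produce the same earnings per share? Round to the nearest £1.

At indifference, (EBIT − 3,000)(1 − t)/210,000 = (EBIT − 709,000)(1 − t)/110,000.
The (1 − t) factor cancels: (EBIT − 3,000) × 110,000 = (EBIT − 709,000) × 210,000.
Solving, EBIT = (709,000·210,000 − 3,000·110,000) / (210,000 − 110,000) = 148,560,000,000 / 100,000 = 1,485,600.00.

£1,485,600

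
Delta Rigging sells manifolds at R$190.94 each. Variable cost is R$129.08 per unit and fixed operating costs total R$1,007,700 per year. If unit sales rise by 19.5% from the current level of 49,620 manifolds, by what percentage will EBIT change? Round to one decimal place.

At 49,620 units, contribution = 49,620 × R$61.86 = R$3,069,493.20.
Operating income = contribution − fixed costs = R$3,069,493.20 − R$1,007,700 = R$2,061,793.20.
DOL = contribution ÷ EBIT = R$3,069,493.20 ÷ R$2,061,793.20 = 1.4887.
%ΔEBIT = DOL × %ΔSales = 1.4887 × +19.5% = +29.0%.

+29.0%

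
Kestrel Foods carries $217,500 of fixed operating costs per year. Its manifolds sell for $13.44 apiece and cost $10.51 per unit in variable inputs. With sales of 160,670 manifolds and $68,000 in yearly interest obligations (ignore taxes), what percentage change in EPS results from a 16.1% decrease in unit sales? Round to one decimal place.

-40.9%

At 160,670 units, contribution = 160,670 × $2.93 = $470,763.10.
Operating income = contribution − fixed costs = $470,763.10 − $217,500 = $253,263.10.
Interest = $68,000.00, so EBIT − I = $185,263.10.
DCL = total CM / (EBIT − I) = $470,763.10 / $185,263.10 = 2.5411.
EPS therefore changes by 2.5411 × (-16.1%) = -40.9%.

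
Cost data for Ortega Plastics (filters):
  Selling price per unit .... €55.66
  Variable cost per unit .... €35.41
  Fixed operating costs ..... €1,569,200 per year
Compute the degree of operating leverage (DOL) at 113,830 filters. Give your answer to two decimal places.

Total contribution margin = 113,830 × €20.25 = €2,305,057.50.
Operating income = contribution − fixed costs = €2,305,057.50 − €1,569,200 = €735,857.50.
So DOL = total CM / EBIT = €2,305,057.50 / €735,857.50 = 3.1325.

3.13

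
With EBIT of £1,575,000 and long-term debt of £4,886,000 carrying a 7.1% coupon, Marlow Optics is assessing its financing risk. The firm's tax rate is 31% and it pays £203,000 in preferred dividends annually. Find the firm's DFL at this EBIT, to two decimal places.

1.69

Annual interest charges come to £346,906.00.
Preferred dividends grossed up pre-tax: £203,000 / (1 − 0.31) = £294,202.90.
DFL = EBIT ÷ [EBIT − I − D_p/(1−t)] = £1,575,000 ÷ [£1,575,000 − £346,906.00 − £294,202.90] = £1,575,000 ÷ £933,891.10 = 1.6865.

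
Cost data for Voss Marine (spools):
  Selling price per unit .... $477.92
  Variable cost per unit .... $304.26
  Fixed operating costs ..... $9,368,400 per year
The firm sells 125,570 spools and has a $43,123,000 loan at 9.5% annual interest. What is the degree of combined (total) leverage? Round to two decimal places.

Contribution at this volume is 125,570 × $173.66 = $21,806,486.20.
EBIT = $21,806,486.20 − $9,368,400 = $12,438,086.20. Interest = $4,096,685.00, so EBIT − I = $8,341,401.20.
DCL = contribution ÷ (EBIT − I) = $21,806,486.20 ÷ $8,341,401.20 = 2.6142.

2.61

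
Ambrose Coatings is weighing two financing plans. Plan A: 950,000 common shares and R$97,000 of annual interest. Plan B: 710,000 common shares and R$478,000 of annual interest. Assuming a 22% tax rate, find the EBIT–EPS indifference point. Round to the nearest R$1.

R$1,605,125

At indifference, (EBIT − 97,000)(1 − t)/950,000 = (EBIT − 478,000)(1 − t)/710,000.
The (1 − t) factor cancels: (EBIT − 97,000) × 710,000 = (EBIT − 478,000) × 950,000.
Solving, EBIT = (478,000·950,000 − 97,000·710,000) / (950,000 − 710,000) = 385,230,000,000 / 240,000 = 1,605,125.00.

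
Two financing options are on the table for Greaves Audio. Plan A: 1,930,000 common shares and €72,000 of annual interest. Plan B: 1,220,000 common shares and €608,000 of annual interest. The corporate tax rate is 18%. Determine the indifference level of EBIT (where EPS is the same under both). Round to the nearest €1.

At indifference, (EBIT − 72,000)(1 − t)/1,930,000 = (EBIT − 608,000)(1 − t)/1,220,000.
The (1 − t) factor cancels: (EBIT − 72,000) × 1,220,000 = (EBIT − 608,000) × 1,930,000.
EBIT × (1,930,000 − 1,220,000) = 608,000 × 1,930,000 − 72,000 × 1,220,000 = 1,085,600,000,000, so EBIT = 1,085,600,000,000 ÷ 710,000 = 1,529,014.08.

€1,529,014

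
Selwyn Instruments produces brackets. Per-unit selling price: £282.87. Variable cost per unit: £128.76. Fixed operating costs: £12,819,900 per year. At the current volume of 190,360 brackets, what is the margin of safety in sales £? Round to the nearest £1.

£30,316,116

Contribution margin per unit = £282.87 − £128.76 = £154.11. Break-even units = £12,819,900 ÷ £154.11 = 83,186.68; break-even revenue = 83,186.68 × £282.87 = £23,531,017.54.
Current sales = 190,360 × £282.87 = £53,847,133.20.
Margin of safety = £53,847,133.20 − £23,531,017.54 = £30,316,116.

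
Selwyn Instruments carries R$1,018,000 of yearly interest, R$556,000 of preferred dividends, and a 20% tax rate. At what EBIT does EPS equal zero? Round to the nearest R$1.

Grossing the preferred dividend up to pre-tax terms: R$556,000 / (1 − 0.20) = R$695,000.00.
EPS = 0 when EBIT covers interest plus the pre-tax preferred burden: R$1,018,000 + R$695,000.00 = R$1,713,000.00.

R$1,713,000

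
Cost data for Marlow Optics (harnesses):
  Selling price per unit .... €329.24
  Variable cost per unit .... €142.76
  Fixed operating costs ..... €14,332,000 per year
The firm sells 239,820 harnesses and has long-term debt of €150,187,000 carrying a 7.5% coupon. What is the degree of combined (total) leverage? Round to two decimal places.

Contribution at this volume is 239,820 × €186.48 = €44,721,633.60.
EBIT = €44,721,633.60 − €14,332,000 = €30,389,633.60. Interest = €11,264,025.00.
DOL = €44,721,633.60 ÷ €30,389,633.60 = 1.4716; DFL = €30,389,633.60 ÷ €19,125,608.60 = 1.5889.
Combined leverage = 1.4716 × 1.5889 = 2.3382.

2.34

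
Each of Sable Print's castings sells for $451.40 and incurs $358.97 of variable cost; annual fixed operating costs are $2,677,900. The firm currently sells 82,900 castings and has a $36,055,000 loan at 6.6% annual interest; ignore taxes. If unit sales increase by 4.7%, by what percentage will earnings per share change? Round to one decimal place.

+13.8%

At 82,900 units, contribution = 82,900 × $92.43 = $7,662,447.00.
EBIT = $7,662,447.00 − $2,677,900 = $4,984,547.00.
Interest = $2,379,630.00, so EBIT − I = $2,604,917.00.
DCL = total CM / (EBIT − I) = $7,662,447.00 / $2,604,917.00 = 2.9415.
EPS therefore changes by 2.9415 × (+4.7%) = +13.8%.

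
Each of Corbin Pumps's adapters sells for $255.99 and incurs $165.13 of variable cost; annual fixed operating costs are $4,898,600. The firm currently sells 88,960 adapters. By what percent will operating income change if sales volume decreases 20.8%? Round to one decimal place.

At 88,960 units, contribution = 88,960 × $90.86 = $8,082,905.60.
Subtracting fixed costs: EBIT = $8,082,905.60 − $4,898,600 = $3,184,305.60.
Degree of operating leverage = $8,082,905.60 / $3,184,305.60 = 2.5384.
%ΔEBIT = DOL × %ΔSales = 2.5384 × -20.8% = -52.8%.

-52.8%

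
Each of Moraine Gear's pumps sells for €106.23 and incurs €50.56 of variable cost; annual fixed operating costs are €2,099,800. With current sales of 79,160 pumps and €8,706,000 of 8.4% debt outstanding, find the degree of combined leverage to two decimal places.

2.80

Contribution at this volume is 79,160 × €55.67 = €4,406,837.20.
EBIT = €4,406,837.20 − €2,099,800 = €2,307,037.20. Interest = €731,304.00, so EBIT − I = €1,575,733.20.
DCL = contribution ÷ (EBIT − I) = €4,406,837.20 ÷ €1,575,733.20 = 2.7967.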